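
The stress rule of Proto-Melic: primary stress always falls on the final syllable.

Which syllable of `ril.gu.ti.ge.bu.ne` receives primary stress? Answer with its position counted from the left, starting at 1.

6

The word has 6 syllables; the final syllable is syllable 6 (ne).
Primary stress: syllable 6 → ril.gu.ti.ge.bu.ˈne.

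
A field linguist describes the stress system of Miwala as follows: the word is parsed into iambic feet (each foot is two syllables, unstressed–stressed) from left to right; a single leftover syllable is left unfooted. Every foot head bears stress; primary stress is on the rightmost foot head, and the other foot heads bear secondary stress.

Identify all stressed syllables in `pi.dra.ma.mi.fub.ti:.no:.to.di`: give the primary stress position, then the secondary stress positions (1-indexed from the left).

primary 8, secondary 2, 4, 6

Parse left to right into iambic (σˈσ) feet: (pi.ˈdra) (ma.ˈmi) (fub.ˈti:) (no:.ˈto) di. Syllable 9 is left unfooted.
Foot heads (stressed positions): 2, 4, 6, 8.
End Rule Rightmost: primary stress on the rightmost head = syllable 8.
Secondary stress on 2, 4, 6: pi.ˌdra.ma.ˌmi.fub.ˌti:.no:.ˈto.di.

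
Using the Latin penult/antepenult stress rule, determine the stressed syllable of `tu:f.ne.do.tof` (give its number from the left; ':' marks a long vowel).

Classical Latin: stress the penult if heavy (long vowel or closed), else the antepenult.
Weights: 2 ne L, 3 do L, 4 tof H.
The penult (syllable 3, do) is light, so stress falls on the antepenult (syllable 2, ne).
Stress on syllable 2: tu:f.ˈne.do.tof.

2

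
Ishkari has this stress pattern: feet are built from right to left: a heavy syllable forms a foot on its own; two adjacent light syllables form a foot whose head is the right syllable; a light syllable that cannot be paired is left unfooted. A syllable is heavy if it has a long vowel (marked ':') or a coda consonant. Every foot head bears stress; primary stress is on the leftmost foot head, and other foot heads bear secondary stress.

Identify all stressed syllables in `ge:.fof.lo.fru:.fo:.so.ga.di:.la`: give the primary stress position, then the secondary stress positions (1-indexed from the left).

Weights: 1 ge: H, 2 fof H, 3 lo L, 4 fru: H, 5 fo: H, 6 so L, 7 ga L, 8 di: H, 9 la L.
Parse right to left (heavy = foot alone; LL = one foot; stranded L unfooted): (ˈge:) (ˈfof) lo (ˈfru:) (ˈfo:) (so.ˈga) (ˈdi:) la.
Foot heads: 1, 2, 4, 5, 7, 8.
Primary stress on the leftmost head = syllable 1.
Secondary stress on 2, 4, 5, 7, 8: ˈge:.ˌfof.lo.ˌfru:.ˌfo:.so.ˌga.ˌdi:.la.

primary 1, secondary 2, 4, 5, 7, 8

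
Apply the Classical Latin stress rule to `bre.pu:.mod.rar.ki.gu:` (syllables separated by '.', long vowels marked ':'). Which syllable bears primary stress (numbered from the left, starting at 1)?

Classical Latin: stress the penult if heavy (long vowel or closed), else the antepenult.
Weights: 4 rar H, 5 ki L, 6 gu: H.
The penult (syllable 5, ki) is light, so stress falls on the antepenult (syllable 4, rar).
Stress on syllable 4: bre.pu:.mod.ˈrar.ki.gu:.

4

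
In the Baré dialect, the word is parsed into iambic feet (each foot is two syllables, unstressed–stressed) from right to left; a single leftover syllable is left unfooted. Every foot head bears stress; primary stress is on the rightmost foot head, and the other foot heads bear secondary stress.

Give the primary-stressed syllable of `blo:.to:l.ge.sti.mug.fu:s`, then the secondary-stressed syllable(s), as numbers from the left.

Parse right to left into iambic (σˈσ) feet: (blo:.ˈto:l) (ge.ˈsti) (mug.ˈfu:s).
Foot heads (stressed positions): 2, 4, 6.
End Rule Rightmost: primary stress on the rightmost head = syllable 6.
Secondary stress on 2, 4: blo:.ˌto:l.ge.ˌsti.mug.ˈfu:s.

primary 6, secondary 2, 4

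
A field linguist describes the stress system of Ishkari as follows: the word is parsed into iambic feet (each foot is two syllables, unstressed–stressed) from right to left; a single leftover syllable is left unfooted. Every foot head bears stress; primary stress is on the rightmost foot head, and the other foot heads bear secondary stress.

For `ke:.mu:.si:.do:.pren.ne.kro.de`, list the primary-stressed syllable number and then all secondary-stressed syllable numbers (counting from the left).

primary 8, secondary 2, 4, 6

Parse right to left into iambic (σˈσ) feet: (ke:.ˈmu:) (si:.ˈdo:) (pren.ˈne) (kro.ˈde).
Foot heads (stressed positions): 2, 4, 6, 8.
End Rule Rightmost: primary stress on the rightmost head = syllable 8.
Secondary stress on 2, 4, 6: ke:.ˌmu:.si:.ˌdo:.pren.ˌne.kro.ˈde.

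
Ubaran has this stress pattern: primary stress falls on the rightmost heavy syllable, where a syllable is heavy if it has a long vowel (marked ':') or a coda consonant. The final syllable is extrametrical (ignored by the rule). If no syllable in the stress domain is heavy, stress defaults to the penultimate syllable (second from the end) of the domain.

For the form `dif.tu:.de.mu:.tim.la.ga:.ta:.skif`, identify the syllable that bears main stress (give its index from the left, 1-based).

The final syllable (9, skif) is extrametrical; the stress domain is syllables 1–8.
Weights: 1 dif H, 2 tu: H, 3 de L, 4 mu: H, 5 tim H, 6 la L, 7 ga: H, 8 ta: H.
Heavy syllables in the domain: 1, 2, 4, 5, 7, 8. The rightmost is syllable 8 (ta:).
Primary stress: syllable 8 → dif.tu:.de.mu:.tim.la.ga:.ˈta:.skif.

8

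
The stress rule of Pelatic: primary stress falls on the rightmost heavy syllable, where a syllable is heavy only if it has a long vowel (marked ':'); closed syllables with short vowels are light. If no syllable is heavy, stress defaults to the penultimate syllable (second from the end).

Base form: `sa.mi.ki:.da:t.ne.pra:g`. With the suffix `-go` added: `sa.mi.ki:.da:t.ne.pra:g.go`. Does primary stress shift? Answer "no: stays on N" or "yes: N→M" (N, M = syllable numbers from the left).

no: stays on 6

Base `sa.mi.ki:.da:t.ne.pra:g` (6 syllables):
  Weights: 1 sa L, 2 mi L, 3 ki: H, 4 da:t H, 5 ne L, 6 pra:g H.
  Heavy syllables in the domain: 3, 4, 6. The rightmost is syllable 6 (pra:g).
  → primary stress on syllable 6.
Suffixed `sa.mi.ki:.da:t.ne.pra:g.go` (7 syllables):
  Weights: 1 sa L, 2 mi L, 3 ki: H, 4 da:t H, 5 ne L, 6 pra:g H, 7 go L.
  Heavy syllables in the domain: 3, 4, 6. The rightmost is syllable 6 (pra:g).
  → primary stress on syllable 6.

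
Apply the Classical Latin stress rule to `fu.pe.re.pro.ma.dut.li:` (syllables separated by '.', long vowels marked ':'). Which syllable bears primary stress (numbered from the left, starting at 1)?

6

Classical Latin: stress the penult if heavy (long vowel or closed), else the antepenult.
Weights: 5 ma L, 6 dut H, 7 li: H.
The penult (syllable 6, dut) is heavy, so it takes stress.
Stress on syllable 6: fu.pe.re.pro.ma.ˈdut.li:.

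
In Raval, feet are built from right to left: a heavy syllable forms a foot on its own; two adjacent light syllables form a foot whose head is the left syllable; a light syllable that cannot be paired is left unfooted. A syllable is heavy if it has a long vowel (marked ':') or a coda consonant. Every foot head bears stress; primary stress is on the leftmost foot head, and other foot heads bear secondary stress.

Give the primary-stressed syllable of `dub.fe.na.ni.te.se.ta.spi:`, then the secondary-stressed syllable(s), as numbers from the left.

Weights: 1 dub H, 2 fe L, 3 na L, 4 ni L, 5 te L, 6 se L, 7 ta L, 8 spi: H.
Parse right to left (heavy = foot alone; LL = one foot; stranded L unfooted): (ˈdub) (ˈfe.na) (ˈni.te) (ˈse.ta) (ˈspi:).
Foot heads: 1, 2, 4, 6, 8.
Primary stress on the leftmost head = syllable 1.
Secondary stress on 2, 4, 6, 8: ˈdub.ˌfe.na.ˌni.te.ˌse.ta.ˌspi:.

primary 1, secondary 2, 4, 6, 8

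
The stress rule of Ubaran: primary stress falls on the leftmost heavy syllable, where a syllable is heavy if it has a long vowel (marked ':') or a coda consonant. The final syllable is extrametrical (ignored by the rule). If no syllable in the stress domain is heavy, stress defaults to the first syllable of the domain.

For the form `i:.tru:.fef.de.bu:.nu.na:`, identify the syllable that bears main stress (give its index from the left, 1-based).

1

The final syllable (7, na:) is extrametrical; the stress domain is syllables 1–6.
Weights: 1 i: H, 2 tru: H, 3 fef H, 4 de L, 5 bu: H, 6 nu L.
Heavy syllables in the domain: 1, 2, 3, 5. The leftmost is syllable 1 (i:).
Primary stress: syllable 1 → ˈi:.tru:.fef.de.bu:.nu.na:.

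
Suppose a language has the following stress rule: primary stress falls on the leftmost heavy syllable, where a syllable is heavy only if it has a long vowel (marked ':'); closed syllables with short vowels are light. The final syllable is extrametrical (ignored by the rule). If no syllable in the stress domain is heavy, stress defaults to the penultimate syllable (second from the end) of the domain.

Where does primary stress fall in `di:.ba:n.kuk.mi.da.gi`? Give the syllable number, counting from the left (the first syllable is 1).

1

The final syllable (6, gi) is extrametrical; the stress domain is syllables 1–5.
Weights: 1 di: H, 2 ba:n H, 3 kuk L, 4 mi L, 5 da L.
Heavy syllables in the domain: 1, 2. The leftmost is syllable 1 (di:).
Primary stress: syllable 1 → ˈdi:.ba:n.kuk.mi.da.gi.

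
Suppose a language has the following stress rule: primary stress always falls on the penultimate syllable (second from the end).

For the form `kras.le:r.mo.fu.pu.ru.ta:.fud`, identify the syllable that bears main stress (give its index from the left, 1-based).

The word has 8 syllables; the penultimate syllable (second from the end) is syllable 7 (ta:).
Primary stress: syllable 7 → kras.le:r.mo.fu.pu.ru.ˈta:.fud.

7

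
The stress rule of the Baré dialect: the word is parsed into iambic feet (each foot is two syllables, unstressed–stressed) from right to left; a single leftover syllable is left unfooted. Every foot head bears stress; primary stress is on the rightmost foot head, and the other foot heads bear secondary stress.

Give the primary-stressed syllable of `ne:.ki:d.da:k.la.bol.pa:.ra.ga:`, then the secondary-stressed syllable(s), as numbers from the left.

primary 8, secondary 2, 4, 6

Parse right to left into iambic (σˈσ) feet: (ne:.ˈki:d) (da:k.ˈla) (bol.ˈpa:) (ra.ˈga:).
Foot heads (stressed positions): 2, 4, 6, 8.
End Rule Rightmost: primary stress on the rightmost head = syllable 8.
Secondary stress on 2, 4, 6: ne:.ˌki:d.da:k.ˌla.bol.ˌpa:.ra.ˈga:.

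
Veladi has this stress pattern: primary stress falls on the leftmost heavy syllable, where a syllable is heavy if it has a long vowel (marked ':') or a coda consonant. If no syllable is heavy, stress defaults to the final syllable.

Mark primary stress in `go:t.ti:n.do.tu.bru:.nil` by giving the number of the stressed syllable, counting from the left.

Weights: 1 go:t H, 2 ti:n H, 3 do L, 4 tu L, 5 bru: H, 6 nil H.
Heavy syllables in the domain: 1, 2, 5, 6. The leftmost is syllable 1 (go:t).
Primary stress: syllable 1 → ˈgo:t.ti:n.do.tu.bru:.nil.

1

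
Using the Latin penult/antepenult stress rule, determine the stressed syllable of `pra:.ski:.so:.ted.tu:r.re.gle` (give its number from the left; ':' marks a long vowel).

Classical Latin: stress the penult if heavy (long vowel or closed), else the antepenult.
Weights: 5 tu:r H, 6 re L, 7 gle L.
The penult (syllable 6, re) is light, so stress falls on the antepenult (syllable 5, tu:r).
Stress on syllable 5: pra:.ski:.so:.ted.ˈtu:r.re.gle.

5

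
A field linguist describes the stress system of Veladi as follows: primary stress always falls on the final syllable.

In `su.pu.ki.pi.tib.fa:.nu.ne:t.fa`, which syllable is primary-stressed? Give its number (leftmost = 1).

The word has 9 syllables; the final syllable is syllable 9 (fa).
Primary stress: syllable 9 → su.pu.ki.pi.tib.fa:.nu.ne:t.ˈfa.

9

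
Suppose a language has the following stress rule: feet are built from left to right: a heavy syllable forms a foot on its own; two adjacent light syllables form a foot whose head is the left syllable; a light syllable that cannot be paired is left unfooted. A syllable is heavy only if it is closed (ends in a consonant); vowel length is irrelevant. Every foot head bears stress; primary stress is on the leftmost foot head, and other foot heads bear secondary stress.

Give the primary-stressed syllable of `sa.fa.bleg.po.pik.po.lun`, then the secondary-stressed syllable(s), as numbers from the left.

primary 1, secondary 3, 5, 7

Weights: 1 sa L, 2 fa L, 3 bleg H, 4 po L, 5 pik H, 6 po L, 7 lun H.
Parse left to right (heavy = foot alone; LL = one foot; stranded L unfooted): (ˈsa.fa) (ˈbleg) po (ˈpik) po (ˈlun).
Foot heads: 1, 3, 5, 7.
Primary stress on the leftmost head = syllable 1.
Secondary stress on 3, 5, 7: ˈsa.fa.ˌbleg.po.ˌpik.po.ˌlun.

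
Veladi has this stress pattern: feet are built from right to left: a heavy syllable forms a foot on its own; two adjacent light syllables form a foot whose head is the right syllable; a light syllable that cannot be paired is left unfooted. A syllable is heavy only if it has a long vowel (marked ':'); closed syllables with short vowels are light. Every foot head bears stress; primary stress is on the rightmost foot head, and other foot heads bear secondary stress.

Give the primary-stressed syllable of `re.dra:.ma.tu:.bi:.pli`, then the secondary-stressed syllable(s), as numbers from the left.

primary 5, secondary 2, 4

Weights: 1 re L, 2 dra: H, 3 ma L, 4 tu: H, 5 bi: H, 6 pli L.
Parse right to left (heavy = foot alone; LL = one foot; stranded L unfooted): re (ˈdra:) ma (ˈtu:) (ˈbi:) pli.
Foot heads: 2, 4, 5.
Primary stress on the rightmost head = syllable 5.
Secondary stress on 2, 4: re.ˌdra:.ma.ˌtu:.ˈbi:.pli.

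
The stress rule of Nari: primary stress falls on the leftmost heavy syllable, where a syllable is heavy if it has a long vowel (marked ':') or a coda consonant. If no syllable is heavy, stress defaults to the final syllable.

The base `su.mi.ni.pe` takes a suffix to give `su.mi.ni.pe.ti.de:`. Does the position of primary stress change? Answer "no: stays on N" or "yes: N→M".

yes: 4→6

Base `su.mi.ni.pe` (4 syllables):
  Weights: 1 su L, 2 mi L, 3 ni L, 4 pe L.
  No heavy syllable in the domain; default to the final syllable = syllable 4.
  → primary stress on syllable 4.
Suffixed `su.mi.ni.pe.ti.de:` (6 syllables):
  Weights: 1 su L, 2 mi L, 3 ni L, 4 pe L, 5 ti L, 6 de: H.
  Heavy syllables in the domain: 6. The leftmost is syllable 6 (de:).
  → primary stress on syllable 6.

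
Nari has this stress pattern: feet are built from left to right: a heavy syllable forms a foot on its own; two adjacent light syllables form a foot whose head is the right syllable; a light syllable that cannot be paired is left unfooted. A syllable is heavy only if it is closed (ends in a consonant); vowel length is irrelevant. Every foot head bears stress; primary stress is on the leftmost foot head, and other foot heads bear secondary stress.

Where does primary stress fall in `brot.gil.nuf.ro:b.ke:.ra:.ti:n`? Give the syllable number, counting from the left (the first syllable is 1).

Weights: 1 brot H, 2 gil H, 3 nuf H, 4 ro:b H, 5 ke: L, 6 ra: L, 7 ti:n H.
Parse left to right (heavy = foot alone; LL = one foot; stranded L unfooted): (ˈbrot) (ˈgil) (ˈnuf) (ˈro:b) (ke:.ˈra:) (ˈti:n).
Foot heads: 1, 2, 3, 4, 6, 7.
Primary stress on the leftmost head = syllable 1.
Primary stress: syllable 1 → ˈbrot.gil.nuf.ro:b.ke:.ra:.ti:n.

1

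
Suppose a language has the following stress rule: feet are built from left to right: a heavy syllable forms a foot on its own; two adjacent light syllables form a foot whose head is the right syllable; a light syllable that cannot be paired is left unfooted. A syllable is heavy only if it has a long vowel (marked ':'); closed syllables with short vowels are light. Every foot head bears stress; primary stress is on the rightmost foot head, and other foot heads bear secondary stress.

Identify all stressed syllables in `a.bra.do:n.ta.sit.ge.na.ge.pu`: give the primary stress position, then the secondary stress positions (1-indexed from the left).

primary 9, secondary 2, 3, 5, 7

Weights: 1 a L, 2 bra L, 3 do:n H, 4 ta L, 5 sit L, 6 ge L, 7 na L, 8 ge L, 9 pu L.
Parse left to right (heavy = foot alone; LL = one foot; stranded L unfooted): (a.ˈbra) (ˈdo:n) (ta.ˈsit) (ge.ˈna) (ge.ˈpu).
Foot heads: 2, 3, 5, 7, 9.
Primary stress on the rightmost head = syllable 9.
Secondary stress on 2, 3, 5, 7: a.ˌbra.ˌdo:n.ta.ˌsit.ge.ˌna.ge.ˈpu.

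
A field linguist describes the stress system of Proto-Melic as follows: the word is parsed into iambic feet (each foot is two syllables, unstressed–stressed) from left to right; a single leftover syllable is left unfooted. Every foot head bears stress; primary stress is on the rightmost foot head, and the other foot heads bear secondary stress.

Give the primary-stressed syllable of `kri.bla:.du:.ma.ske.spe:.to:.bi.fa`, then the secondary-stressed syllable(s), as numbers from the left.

primary 8, secondary 2, 4, 6

Parse left to right into iambic (σˈσ) feet: (kri.ˈbla:) (du:.ˈma) (ske.ˈspe:) (to:.ˈbi) fa. Syllable 9 is left unfooted.
Foot heads (stressed positions): 2, 4, 6, 8.
End Rule Rightmost: primary stress on the rightmost head = syllable 8.
Secondary stress on 2, 4, 6: kri.ˌbla:.du:.ˌma.ske.ˌspe:.to:.ˈbi.fa.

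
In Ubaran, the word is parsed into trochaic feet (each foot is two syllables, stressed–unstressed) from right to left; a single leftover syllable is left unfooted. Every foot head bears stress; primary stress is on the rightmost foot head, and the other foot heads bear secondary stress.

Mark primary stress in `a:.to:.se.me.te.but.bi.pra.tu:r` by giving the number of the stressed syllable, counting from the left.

8

Parse right to left into trochaic (ˈσσ) feet: a: (ˈto:.se) (ˈme.te) (ˈbut.bi) (ˈpra.tu:r). Syllable 1 is left unfooted.
Foot heads (stressed positions): 2, 4, 6, 8.
End Rule Rightmost: primary stress on the rightmost head = syllable 8.
Primary stress: syllable 8 → a:.to:.se.me.te.but.bi.ˈpra.tu:r.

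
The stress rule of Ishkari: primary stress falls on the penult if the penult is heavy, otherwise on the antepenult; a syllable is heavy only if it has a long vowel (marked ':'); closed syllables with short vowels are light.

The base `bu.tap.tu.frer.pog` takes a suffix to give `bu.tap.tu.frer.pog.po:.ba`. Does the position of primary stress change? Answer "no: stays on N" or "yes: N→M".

yes: 3→6

Base `bu.tap.tu.frer.pog` (5 syllables):
  Weights: 3 tu L, 4 frer L, 5 pog L.
  The penult (syllable 4, frer) is light, so stress falls on the antepenult (syllable 3, tu).
  → primary stress on syllable 3.
Suffixed `bu.tap.tu.frer.pog.po:.ba` (7 syllables):
  Weights: 5 pog L, 6 po: H, 7 ba L.
  The penult (syllable 6, po:) is heavy, so it takes stress.
  → primary stress on syllable 6.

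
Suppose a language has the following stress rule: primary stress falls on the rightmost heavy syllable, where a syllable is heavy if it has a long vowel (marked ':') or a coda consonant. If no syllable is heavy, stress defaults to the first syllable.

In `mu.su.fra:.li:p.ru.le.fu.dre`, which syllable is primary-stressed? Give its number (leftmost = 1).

4

Weights: 1 mu L, 2 su L, 3 fra: H, 4 li:p H, 5 ru L, 6 le L, 7 fu L, 8 dre L.
Heavy syllables in the domain: 3, 4. The rightmost is syllable 4 (li:p).
Primary stress: syllable 4 → mu.su.fra:.ˈli:p.ru.le.fu.dre.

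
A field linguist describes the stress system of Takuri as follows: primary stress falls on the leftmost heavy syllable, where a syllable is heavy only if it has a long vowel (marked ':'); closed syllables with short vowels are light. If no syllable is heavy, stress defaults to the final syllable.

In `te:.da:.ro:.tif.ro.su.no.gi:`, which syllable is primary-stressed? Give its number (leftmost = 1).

1

Weights: 1 te: H, 2 da: H, 3 ro: H, 4 tif L, 5 ro L, 6 su L, 7 no L, 8 gi: H.
Heavy syllables in the domain: 1, 2, 3, 8. The leftmost is syllable 1 (te:).
Primary stress: syllable 1 → ˈte:.da:.ro:.tif.ro.su.no.gi:.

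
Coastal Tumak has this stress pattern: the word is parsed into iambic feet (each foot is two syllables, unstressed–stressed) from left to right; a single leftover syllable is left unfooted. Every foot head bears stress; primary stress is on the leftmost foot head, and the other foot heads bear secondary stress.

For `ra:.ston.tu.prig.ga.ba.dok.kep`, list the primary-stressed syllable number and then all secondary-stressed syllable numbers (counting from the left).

primary 2, secondary 4, 6, 8

Parse left to right into iambic (σˈσ) feet: (ra:.ˈston) (tu.ˈprig) (ga.ˈba) (dok.ˈkep).
Foot heads (stressed positions): 2, 4, 6, 8.
End Rule Leftmost: primary stress on the leftmost head = syllable 2.
Secondary stress on 4, 6, 8: ra:.ˈston.tu.ˌprig.ga.ˌba.dok.ˌkep.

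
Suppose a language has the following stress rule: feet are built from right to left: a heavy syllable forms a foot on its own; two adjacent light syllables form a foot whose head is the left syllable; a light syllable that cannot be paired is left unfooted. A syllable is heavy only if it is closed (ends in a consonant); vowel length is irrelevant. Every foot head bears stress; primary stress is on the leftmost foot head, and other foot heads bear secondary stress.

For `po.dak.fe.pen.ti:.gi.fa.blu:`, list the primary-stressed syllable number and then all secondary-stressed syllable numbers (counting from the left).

Weights: 1 po L, 2 dak H, 3 fe L, 4 pen H, 5 ti: L, 6 gi L, 7 fa L, 8 blu: L.
Parse right to left (heavy = foot alone; LL = one foot; stranded L unfooted): po (ˈdak) fe (ˈpen) (ˈti:.gi) (ˈfa.blu:).
Foot heads: 2, 4, 5, 7.
Primary stress on the leftmost head = syllable 2.
Secondary stress on 4, 5, 7: po.ˈdak.fe.ˌpen.ˌti:.gi.ˌfa.blu:.

primary 2, secondary 4, 5, 7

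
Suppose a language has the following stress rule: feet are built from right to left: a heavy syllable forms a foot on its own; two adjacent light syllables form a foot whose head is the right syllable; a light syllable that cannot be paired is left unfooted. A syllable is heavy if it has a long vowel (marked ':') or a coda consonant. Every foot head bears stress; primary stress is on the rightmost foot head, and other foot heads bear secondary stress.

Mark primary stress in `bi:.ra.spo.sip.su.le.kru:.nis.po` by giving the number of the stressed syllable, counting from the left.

8

Weights: 1 bi: H, 2 ra L, 3 spo L, 4 sip H, 5 su L, 6 le L, 7 kru: H, 8 nis H, 9 po L.
Parse right to left (heavy = foot alone; LL = one foot; stranded L unfooted): (ˈbi:) (ra.ˈspo) (ˈsip) (su.ˈle) (ˈkru:) (ˈnis) po.
Foot heads: 1, 3, 4, 6, 7, 8.
Primary stress on the rightmost head = syllable 8.
Primary stress: syllable 8 → bi:.ra.spo.sip.su.le.kru:.ˈnis.po.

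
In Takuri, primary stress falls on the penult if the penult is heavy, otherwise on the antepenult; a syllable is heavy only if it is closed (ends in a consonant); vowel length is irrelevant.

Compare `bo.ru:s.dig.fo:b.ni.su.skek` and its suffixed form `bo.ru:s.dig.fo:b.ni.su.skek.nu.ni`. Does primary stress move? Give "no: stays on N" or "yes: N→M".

Base `bo.ru:s.dig.fo:b.ni.su.skek` (7 syllables):
  Weights: 5 ni L, 6 su L, 7 skek H.
  The penult (syllable 6, su) is light, so stress falls on the antepenult (syllable 5, ni).
  → primary stress on syllable 5.
Suffixed `bo.ru:s.dig.fo:b.ni.su.skek.nu.ni` (9 syllables):
  Weights: 7 skek H, 8 nu L, 9 ni L.
  The penult (syllable 8, nu) is light, so stress falls on the antepenult (syllable 7, skek).
  → primary stress on syllable 7.

yes: 5→7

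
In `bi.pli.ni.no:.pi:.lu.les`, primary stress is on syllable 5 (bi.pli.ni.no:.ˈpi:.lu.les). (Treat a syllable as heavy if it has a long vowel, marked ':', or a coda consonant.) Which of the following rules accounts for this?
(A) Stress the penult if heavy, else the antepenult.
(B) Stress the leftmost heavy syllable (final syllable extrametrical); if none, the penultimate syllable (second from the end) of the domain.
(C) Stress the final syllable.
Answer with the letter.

Rule A → syllable 5 ✓.
Rule B → syllable 4 (observed: 5).
Rule C → syllable 7 (observed: 5).

A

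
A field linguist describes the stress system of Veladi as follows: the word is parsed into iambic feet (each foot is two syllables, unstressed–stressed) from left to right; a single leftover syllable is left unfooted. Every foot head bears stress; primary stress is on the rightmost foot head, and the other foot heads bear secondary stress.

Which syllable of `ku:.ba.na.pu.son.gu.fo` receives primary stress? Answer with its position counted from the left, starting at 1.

Parse left to right into iambic (σˈσ) feet: (ku:.ˈba) (na.ˈpu) (son.ˈgu) fo. Syllable 7 is left unfooted.
Foot heads (stressed positions): 2, 4, 6.
End Rule Rightmost: primary stress on the rightmost head = syllable 6.
Primary stress: syllable 6 → ku:.ba.na.pu.son.ˈgu.fo.

6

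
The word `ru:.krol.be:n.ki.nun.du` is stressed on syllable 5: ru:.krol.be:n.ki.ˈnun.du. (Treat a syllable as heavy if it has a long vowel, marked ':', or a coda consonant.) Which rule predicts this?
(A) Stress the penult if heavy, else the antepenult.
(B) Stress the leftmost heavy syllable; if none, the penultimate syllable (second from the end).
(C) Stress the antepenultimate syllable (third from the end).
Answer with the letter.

Rule A → syllable 5 ✓.
Rule B → syllable 1 (observed: 5).
Rule C → syllable 4 (observed: 5).

A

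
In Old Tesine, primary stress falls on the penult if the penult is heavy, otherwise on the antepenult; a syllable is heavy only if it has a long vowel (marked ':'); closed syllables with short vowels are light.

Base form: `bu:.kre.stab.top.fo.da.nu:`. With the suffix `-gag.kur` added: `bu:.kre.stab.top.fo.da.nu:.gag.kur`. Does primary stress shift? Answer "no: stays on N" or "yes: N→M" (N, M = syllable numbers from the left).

Base `bu:.kre.stab.top.fo.da.nu:` (7 syllables):
  Weights: 5 fo L, 6 da L, 7 nu: H.
  The penult (syllable 6, da) is light, so stress falls on the antepenult (syllable 5, fo).
  → primary stress on syllable 5.
Suffixed `bu:.kre.stab.top.fo.da.nu:.gag.kur` (9 syllables):
  Weights: 7 nu: H, 8 gag L, 9 kur L.
  The penult (syllable 8, gag) is light, so stress falls on the antepenult (syllable 7, nu:).
  → primary stress on syllable 7.

yes: 5→7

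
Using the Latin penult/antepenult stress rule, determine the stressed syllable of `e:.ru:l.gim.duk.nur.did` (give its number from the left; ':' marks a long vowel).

5

Classical Latin: stress the penult if heavy (long vowel or closed), else the antepenult.
Weights: 4 duk H, 5 nur H, 6 did H.
The penult (syllable 5, nur) is heavy, so it takes stress.
Stress on syllable 5: e:.ru:l.gim.duk.ˈnur.did.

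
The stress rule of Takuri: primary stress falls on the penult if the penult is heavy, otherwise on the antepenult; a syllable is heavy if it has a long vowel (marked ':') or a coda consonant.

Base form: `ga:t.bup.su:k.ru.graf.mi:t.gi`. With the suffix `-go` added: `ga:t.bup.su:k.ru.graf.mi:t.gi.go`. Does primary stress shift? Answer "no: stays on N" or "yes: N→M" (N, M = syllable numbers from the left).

Base `ga:t.bup.su:k.ru.graf.mi:t.gi` (7 syllables):
  Weights: 5 graf H, 6 mi:t H, 7 gi L.
  The penult (syllable 6, mi:t) is heavy, so it takes stress.
  → primary stress on syllable 6.
Suffixed `ga:t.bup.su:k.ru.graf.mi:t.gi.go` (8 syllables):
  Weights: 6 mi:t H, 7 gi L, 8 go L.
  The penult (syllable 7, gi) is light, so stress falls on the antepenult (syllable 6, mi:t).
  → primary stress on syllable 6.

no: stays on 6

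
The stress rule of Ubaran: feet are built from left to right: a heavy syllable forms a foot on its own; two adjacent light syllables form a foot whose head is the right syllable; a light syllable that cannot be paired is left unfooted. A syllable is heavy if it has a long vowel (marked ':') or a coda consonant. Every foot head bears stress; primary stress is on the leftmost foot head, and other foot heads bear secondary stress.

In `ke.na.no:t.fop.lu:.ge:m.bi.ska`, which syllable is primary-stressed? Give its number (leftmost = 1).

Weights: 1 ke L, 2 na L, 3 no:t H, 4 fop H, 5 lu: H, 6 ge:m H, 7 bi L, 8 ska L.
Parse left to right (heavy = foot alone; LL = one foot; stranded L unfooted): (ke.ˈna) (ˈno:t) (ˈfop) (ˈlu:) (ˈge:m) (bi.ˈska).
Foot heads: 2, 3, 4, 5, 6, 8.
Primary stress on the leftmost head = syllable 2.
Primary stress: syllable 2 → ke.ˈna.no:t.fop.lu:.ge:m.bi.ska.

2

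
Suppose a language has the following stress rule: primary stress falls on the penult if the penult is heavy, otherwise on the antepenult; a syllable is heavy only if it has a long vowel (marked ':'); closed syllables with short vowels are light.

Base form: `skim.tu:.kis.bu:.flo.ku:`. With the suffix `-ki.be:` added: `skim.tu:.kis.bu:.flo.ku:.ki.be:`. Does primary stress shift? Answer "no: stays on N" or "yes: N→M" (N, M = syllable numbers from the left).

yes: 4→6

Base `skim.tu:.kis.bu:.flo.ku:` (6 syllables):
  Weights: 4 bu: H, 5 flo L, 6 ku: H.
  The penult (syllable 5, flo) is light, so stress falls on the antepenult (syllable 4, bu:).
  → primary stress on syllable 4.
Suffixed `skim.tu:.kis.bu:.flo.ku:.ki.be:` (8 syllables):
  Weights: 6 ku: H, 7 ki L, 8 be: H.
  The penult (syllable 7, ki) is light, so stress falls on the antepenult (syllable 6, ku:).
  → primary stress on syllable 6.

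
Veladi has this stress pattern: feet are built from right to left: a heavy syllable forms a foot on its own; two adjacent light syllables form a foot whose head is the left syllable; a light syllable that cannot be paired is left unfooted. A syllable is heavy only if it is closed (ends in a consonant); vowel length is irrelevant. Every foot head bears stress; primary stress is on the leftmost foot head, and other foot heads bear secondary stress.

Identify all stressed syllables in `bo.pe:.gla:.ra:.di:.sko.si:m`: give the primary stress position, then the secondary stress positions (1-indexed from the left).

primary 1, secondary 3, 5, 7

Weights: 1 bo L, 2 pe: L, 3 gla: L, 4 ra: L, 5 di: L, 6 sko L, 7 si:m H.
Parse right to left (heavy = foot alone; LL = one foot; stranded L unfooted): (ˈbo.pe:) (ˈgla:.ra:) (ˈdi:.sko) (ˈsi:m).
Foot heads: 1, 3, 5, 7.
Primary stress on the leftmost head = syllable 1.
Secondary stress on 3, 5, 7: ˈbo.pe:.ˌgla:.ra:.ˌdi:.sko.ˌsi:m.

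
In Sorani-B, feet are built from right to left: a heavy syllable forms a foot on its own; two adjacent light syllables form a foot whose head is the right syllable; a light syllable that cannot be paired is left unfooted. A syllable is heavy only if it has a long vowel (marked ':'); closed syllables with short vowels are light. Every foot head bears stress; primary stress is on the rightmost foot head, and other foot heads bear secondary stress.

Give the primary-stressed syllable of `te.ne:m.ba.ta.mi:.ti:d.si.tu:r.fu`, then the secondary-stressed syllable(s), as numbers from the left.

primary 8, secondary 2, 4, 5, 6

Weights: 1 te L, 2 ne:m H, 3 ba L, 4 ta L, 5 mi: H, 6 ti:d H, 7 si L, 8 tu:r H, 9 fu L.
Parse right to left (heavy = foot alone; LL = one foot; stranded L unfooted): te (ˈne:m) (ba.ˈta) (ˈmi:) (ˈti:d) si (ˈtu:r) fu.
Foot heads: 2, 4, 5, 6, 8.
Primary stress on the rightmost head = syllable 8.
Secondary stress on 2, 4, 5, 6: te.ˌne:m.ba.ˌta.ˌmi:.ˌti:d.si.ˈtu:r.fu.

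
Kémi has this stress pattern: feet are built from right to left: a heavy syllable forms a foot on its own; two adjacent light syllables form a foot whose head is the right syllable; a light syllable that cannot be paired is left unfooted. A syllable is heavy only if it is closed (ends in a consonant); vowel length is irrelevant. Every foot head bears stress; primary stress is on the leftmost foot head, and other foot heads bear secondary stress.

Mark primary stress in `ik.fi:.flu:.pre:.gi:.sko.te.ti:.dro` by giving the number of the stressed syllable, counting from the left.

Weights: 1 ik H, 2 fi: L, 3 flu: L, 4 pre: L, 5 gi: L, 6 sko L, 7 te L, 8 ti: L, 9 dro L.
Parse right to left (heavy = foot alone; LL = one foot; stranded L unfooted): (ˈik) (fi:.ˈflu:) (pre:.ˈgi:) (sko.ˈte) (ti:.ˈdro).
Foot heads: 1, 3, 5, 7, 9.
Primary stress on the leftmost head = syllable 1.
Primary stress: syllable 1 → ˈik.fi:.flu:.pre:.gi:.sko.te.ti:.dro.

1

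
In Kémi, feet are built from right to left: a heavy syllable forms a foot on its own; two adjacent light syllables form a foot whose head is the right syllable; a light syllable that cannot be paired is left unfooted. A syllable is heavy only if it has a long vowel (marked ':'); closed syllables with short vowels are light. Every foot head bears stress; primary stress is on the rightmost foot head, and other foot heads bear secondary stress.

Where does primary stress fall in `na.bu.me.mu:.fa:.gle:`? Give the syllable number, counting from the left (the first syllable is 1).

Weights: 1 na L, 2 bu L, 3 me L, 4 mu: H, 5 fa: H, 6 gle: H.
Parse right to left (heavy = foot alone; LL = one foot; stranded L unfooted): na (bu.ˈme) (ˈmu:) (ˈfa:) (ˈgle:).
Foot heads: 3, 4, 5, 6.
Primary stress on the rightmost head = syllable 6.
Primary stress: syllable 6 → na.bu.me.mu:.fa:.ˈgle:.

6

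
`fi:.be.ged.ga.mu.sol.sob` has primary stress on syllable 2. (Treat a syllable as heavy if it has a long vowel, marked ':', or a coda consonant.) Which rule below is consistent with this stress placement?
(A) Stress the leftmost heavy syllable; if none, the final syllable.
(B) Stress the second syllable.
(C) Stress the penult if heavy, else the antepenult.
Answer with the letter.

B

Rule A → syllable 1 (observed: 2).
Rule B → syllable 2 ✓.
Rule C → syllable 6 (observed: 2).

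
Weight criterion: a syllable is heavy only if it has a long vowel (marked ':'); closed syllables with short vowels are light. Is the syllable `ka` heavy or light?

light

`ka`: short vowel, open (no coda). Short vowel → light.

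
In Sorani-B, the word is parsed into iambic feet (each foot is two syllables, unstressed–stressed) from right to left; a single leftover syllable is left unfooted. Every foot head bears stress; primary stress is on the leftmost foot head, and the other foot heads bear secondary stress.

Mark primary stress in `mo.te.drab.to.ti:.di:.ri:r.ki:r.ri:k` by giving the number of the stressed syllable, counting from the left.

3

Parse right to left into iambic (σˈσ) feet: mo (te.ˈdrab) (to.ˈti:) (di:.ˈri:r) (ki:r.ˈri:k). Syllable 1 is left unfooted.
Foot heads (stressed positions): 3, 5, 7, 9.
End Rule Leftmost: primary stress on the leftmost head = syllable 3.
Primary stress: syllable 3 → mo.te.ˈdrab.to.ti:.di:.ri:r.ki:r.ri:k.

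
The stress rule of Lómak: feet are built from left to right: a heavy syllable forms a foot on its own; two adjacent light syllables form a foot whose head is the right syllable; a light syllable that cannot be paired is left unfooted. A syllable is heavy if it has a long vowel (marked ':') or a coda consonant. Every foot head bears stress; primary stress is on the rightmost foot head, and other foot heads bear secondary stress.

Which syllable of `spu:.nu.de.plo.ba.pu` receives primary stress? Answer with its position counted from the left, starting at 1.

Weights: 1 spu: H, 2 nu L, 3 de L, 4 plo L, 5 ba L, 6 pu L.
Parse left to right (heavy = foot alone; LL = one foot; stranded L unfooted): (ˈspu:) (nu.ˈde) (plo.ˈba) pu.
Foot heads: 1, 3, 5.
Primary stress on the rightmost head = syllable 5.
Primary stress: syllable 5 → spu:.nu.de.plo.ˈba.pu.

5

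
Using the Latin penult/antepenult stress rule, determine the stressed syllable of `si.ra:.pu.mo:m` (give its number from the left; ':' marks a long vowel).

2

Classical Latin: stress the penult if heavy (long vowel or closed), else the antepenult.
Weights: 2 ra: H, 3 pu L, 4 mo:m H.
The penult (syllable 3, pu) is light, so stress falls on the antepenult (syllable 2, ra:).
Stress on syllable 2: si.ˈra:.pu.mo:m.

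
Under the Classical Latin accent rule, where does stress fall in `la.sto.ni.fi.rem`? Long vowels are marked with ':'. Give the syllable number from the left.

Classical Latin: stress the penult if heavy (long vowel or closed), else the antepenult.
Weights: 3 ni L, 4 fi L, 5 rem H.
The penult (syllable 4, fi) is light, so stress falls on the antepenult (syllable 3, ni).
Stress on syllable 3: la.sto.ˈni.fi.rem.

3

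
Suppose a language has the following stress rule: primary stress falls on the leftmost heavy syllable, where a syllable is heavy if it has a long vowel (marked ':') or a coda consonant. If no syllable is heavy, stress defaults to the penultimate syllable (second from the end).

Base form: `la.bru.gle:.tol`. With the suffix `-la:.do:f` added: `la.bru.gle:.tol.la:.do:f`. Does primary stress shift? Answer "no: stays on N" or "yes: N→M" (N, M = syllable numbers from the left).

no: stays on 3

Base `la.bru.gle:.tol` (4 syllables):
  Weights: 1 la L, 2 bru L, 3 gle: H, 4 tol H.
  Heavy syllables in the domain: 3, 4. The leftmost is syllable 3 (gle:).
  → primary stress on syllable 3.
Suffixed `la.bru.gle:.tol.la:.do:f` (6 syllables):
  Weights: 1 la L, 2 bru L, 3 gle: H, 4 tol H, 5 la: H, 6 do:f H.
  Heavy syllables in the domain: 3, 4, 5, 6. The leftmost is syllable 3 (gle:).
  → primary stress on syllable 3.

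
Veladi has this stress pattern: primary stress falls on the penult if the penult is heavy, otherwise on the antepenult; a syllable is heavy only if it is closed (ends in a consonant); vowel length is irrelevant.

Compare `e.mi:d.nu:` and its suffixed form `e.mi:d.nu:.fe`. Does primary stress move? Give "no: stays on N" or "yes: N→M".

Base `e.mi:d.nu:` (3 syllables):
  Weights: 1 e L, 2 mi:d H, 3 nu: L.
  The penult (syllable 2, mi:d) is heavy, so it takes stress.
  → primary stress on syllable 2.
Suffixed `e.mi:d.nu:.fe` (4 syllables):
  Weights: 2 mi:d H, 3 nu: L, 4 fe L.
  The penult (syllable 3, nu:) is light, so stress falls on the antepenult (syllable 2, mi:d).
  → primary stress on syllable 2.

no: stays on 2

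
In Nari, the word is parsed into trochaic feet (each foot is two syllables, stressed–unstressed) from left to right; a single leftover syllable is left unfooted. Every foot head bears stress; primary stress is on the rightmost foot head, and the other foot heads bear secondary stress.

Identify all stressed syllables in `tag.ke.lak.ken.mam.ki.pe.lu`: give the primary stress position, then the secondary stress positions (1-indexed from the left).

Parse left to right into trochaic (ˈσσ) feet: (ˈtag.ke) (ˈlak.ken) (ˈmam.ki) (ˈpe.lu).
Foot heads (stressed positions): 1, 3, 5, 7.
End Rule Rightmost: primary stress on the rightmost head = syllable 7.
Secondary stress on 1, 3, 5: ˌtag.ke.ˌlak.ken.ˌmam.ki.ˈpe.lu.

primary 7, secondary 1, 3, 5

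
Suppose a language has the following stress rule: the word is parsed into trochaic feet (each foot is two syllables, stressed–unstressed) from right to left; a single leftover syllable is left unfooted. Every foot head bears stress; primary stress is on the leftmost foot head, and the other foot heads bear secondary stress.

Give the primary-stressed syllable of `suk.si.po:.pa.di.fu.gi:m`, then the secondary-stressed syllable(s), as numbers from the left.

primary 2, secondary 4, 6

Parse right to left into trochaic (ˈσσ) feet: suk (ˈsi.po:) (ˈpa.di) (ˈfu.gi:m). Syllable 1 is left unfooted.
Foot heads (stressed positions): 2, 4, 6.
End Rule Leftmost: primary stress on the leftmost head = syllable 2.
Secondary stress on 4, 6: suk.ˈsi.po:.ˌpa.di.ˌfu.gi:m.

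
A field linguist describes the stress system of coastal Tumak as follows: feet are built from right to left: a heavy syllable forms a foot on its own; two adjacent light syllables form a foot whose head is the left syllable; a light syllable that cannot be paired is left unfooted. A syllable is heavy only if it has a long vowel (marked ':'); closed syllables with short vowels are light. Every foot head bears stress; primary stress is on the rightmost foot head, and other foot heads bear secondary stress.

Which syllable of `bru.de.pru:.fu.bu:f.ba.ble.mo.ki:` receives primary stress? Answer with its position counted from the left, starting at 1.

9

Weights: 1 bru L, 2 de L, 3 pru: H, 4 fu L, 5 bu:f H, 6 ba L, 7 ble L, 8 mo L, 9 ki: H.
Parse right to left (heavy = foot alone; LL = one foot; stranded L unfooted): (ˈbru.de) (ˈpru:) fu (ˈbu:f) ba (ˈble.mo) (ˈki:).
Foot heads: 1, 3, 5, 7, 9.
Primary stress on the rightmost head = syllable 9.
Primary stress: syllable 9 → bru.de.pru:.fu.bu:f.ba.ble.mo.ˈki:.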